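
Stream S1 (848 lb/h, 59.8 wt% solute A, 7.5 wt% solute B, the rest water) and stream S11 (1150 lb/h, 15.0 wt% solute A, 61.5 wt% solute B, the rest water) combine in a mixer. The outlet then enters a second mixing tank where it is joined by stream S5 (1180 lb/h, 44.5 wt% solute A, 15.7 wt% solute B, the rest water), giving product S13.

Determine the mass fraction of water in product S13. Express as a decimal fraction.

Overall, product flow = 3178 lb/h.
water in = 848×0.327 + 1150×0.235 + 1180×0.398 = 1017.2 lb/h.
water fraction in S13 = 0.320.

0.320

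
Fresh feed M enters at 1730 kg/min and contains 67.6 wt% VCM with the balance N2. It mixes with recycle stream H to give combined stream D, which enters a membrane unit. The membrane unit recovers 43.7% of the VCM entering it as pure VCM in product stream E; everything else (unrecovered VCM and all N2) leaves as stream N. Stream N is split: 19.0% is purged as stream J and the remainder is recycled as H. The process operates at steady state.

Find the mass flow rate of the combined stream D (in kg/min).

5100 kg/min

N2 enters only via M and leaves only via the purge: 1730×0.324 = 0.190×(N2 in N), and the membrane unit passes all N2, so N2 in D = N2 in N = 2950.1 kg/min.
VCM in D: m_A = 1730×0.676 + (1−0.190)·(1−0.437)·m_A, so m_A = 1169.5/0.5440 = 2149.9 kg/min.
D = 2149.9 + 2950.1 = 5100 kg/min.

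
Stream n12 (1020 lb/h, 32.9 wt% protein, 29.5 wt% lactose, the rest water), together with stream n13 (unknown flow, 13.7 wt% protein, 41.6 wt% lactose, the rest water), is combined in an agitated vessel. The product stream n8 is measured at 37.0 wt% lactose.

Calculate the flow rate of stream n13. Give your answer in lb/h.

1663 lb/h

Let n13 be the unknown flow. Total out = 1020 + n13.
lactose balance: 300.9 + 0.416·n13 = 0.370·(1020 + n13)
(0.416 − 0.370)·n13 = 0.370×1020 − 300.9 = 76.5
n13 = 76.5 / 0.046 = 1663 lb/h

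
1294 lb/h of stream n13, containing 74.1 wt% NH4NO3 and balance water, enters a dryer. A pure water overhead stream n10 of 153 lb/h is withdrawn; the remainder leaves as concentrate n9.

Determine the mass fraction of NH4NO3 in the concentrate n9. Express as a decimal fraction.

0.840

NH4NO3 is not removed: 1294×0.741 = 958.85 lb/h of NH4NO3 enters n9.
Concentrate = 1294 − 153 = 1141 lb/h.
Mass fraction = 958.85/1141 = 0.840.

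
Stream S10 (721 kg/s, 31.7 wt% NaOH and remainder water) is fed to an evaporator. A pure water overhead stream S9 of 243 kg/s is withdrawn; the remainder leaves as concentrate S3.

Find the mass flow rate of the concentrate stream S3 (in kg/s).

Concentrate = 721 − 243 = 478 kg/s.

478 kg/s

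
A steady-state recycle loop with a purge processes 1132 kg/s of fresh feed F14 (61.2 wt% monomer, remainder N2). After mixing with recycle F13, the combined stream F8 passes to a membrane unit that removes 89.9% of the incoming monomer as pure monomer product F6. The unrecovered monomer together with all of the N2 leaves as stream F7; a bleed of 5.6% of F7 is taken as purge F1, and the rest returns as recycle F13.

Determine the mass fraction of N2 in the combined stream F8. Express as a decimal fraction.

N2 enters only via F14 and leaves only via the purge: 1132×0.388 = 0.056×(N2 in F7), and the membrane unit passes all N2, so N2 in F8 = N2 in F7 = 7843.1 kg/s.
monomer in F8: m_A = 1132×0.612 + (1−0.056)·(1−0.899)·m_A, so m_A = 692.78/0.9047 = 765.8 kg/s.
F8 = 765.8 + 7843.1 = 8608.9 kg/s.
N2 fraction in F8 = 7843.1/8608.9 = 0.911.

0.911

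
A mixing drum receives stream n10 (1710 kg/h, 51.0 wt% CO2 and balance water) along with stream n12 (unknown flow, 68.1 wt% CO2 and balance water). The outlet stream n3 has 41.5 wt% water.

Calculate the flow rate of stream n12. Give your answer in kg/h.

Let n12 be the unknown flow. Total out = 1710 + n12.
water balance: 837.9 + 0.319·n12 = 0.415·(1710 + n12)
(0.319 − 0.415)·n12 = 0.415×1710 − 837.9 = -128.25
n12 = -128.25 / -0.096 = 1335.9 kg/h

1336 kg/h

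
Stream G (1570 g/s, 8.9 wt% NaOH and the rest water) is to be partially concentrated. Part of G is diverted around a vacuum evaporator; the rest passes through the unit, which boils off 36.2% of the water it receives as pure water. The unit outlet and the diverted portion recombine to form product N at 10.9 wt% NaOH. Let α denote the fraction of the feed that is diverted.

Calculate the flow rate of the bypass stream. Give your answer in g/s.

All 1570×0.089 = 139.73 g/s of NaOH reaches N, so N = 139.73/0.109 = 1281.9 g/s and vapour = 288.07 g/s.
The evaporator receives (1−α)·1570 of feed at 0.911 water and removes 0.362 of that water:
0.362×0.911×(1−α)×1570 = 288.07
(1−α) = 288.07/517.76 = 0.5564;  α = 0.4436.
Bypass flow = 0.4436×1570 = 696.47 g/s.

696.5 g/s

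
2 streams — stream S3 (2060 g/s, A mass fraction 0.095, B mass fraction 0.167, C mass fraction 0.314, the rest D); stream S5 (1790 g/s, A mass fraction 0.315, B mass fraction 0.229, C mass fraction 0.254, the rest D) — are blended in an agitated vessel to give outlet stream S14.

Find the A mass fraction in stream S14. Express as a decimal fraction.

Total flow out = 2060 + 1790 = 3850 g/s.
A in = 2060×0.095 + 1790×0.315 = 759.55 g/s.
A mass fraction in S14 = 759.55/3850 = 0.197.

0.197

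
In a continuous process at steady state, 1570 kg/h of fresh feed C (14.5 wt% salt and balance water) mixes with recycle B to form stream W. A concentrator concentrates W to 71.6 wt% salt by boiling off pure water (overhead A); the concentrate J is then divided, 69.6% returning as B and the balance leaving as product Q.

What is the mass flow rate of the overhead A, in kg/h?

1252 kg/h

Overall salt balance (none leaves overhead): salt in fresh feed = salt in product, i.e. 1570×0.145 = (1−0.696)·J·0.716.
J = 227.65/(0.716×0.304) = 1045.9 kg/h.
Recycle B = 0.696×1045.9 = 727.93 kg/h.
Combined feed W = 1570 + 727.93 = 2297.9 kg/h.
Overhead A = W − J = 2297.9 − 1045.9 = 1252.1 kg/h.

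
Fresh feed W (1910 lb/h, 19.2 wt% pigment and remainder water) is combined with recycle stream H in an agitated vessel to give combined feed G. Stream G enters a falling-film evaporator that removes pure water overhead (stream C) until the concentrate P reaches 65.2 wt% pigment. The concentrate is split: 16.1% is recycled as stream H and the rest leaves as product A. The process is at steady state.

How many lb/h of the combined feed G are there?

2018 lb/h

Overall pigment balance (none leaves overhead): pigment in fresh feed = pigment in product, i.e. 1910×0.192 = (1−0.161)·P·0.652.
P = 366.72/(0.652×0.839) = 670.39 lb/h.
Recycle H = 0.161×670.39 = 107.93 lb/h.
Combined feed G = 1910 + 107.93 = 2017.9 lb/h.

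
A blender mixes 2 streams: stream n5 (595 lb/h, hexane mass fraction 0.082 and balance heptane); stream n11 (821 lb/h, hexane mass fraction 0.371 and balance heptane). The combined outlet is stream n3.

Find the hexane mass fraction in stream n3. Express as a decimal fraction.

0.250

Total flow out = 595 + 821 = 1416 lb/h.
hexane in = 595×0.082 + 821×0.371 = 353.38 lb/h.
hexane mass fraction in n3 = 353.38/1416 = 0.250.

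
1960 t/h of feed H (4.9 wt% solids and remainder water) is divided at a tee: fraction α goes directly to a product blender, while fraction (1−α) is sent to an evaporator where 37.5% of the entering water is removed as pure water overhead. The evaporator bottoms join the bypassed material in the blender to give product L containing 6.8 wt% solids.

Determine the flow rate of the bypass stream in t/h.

424.4 t/h

All 1960×0.049 = 96.04 t/h of solids reaches L, so L = 96.04/0.068 = 1412.4 t/h and vapour = 547.65 t/h.
The evaporator receives (1−α)·1960 of feed at 0.951 water and removes 0.375 of that water:
0.375×0.951×(1−α)×1960 = 547.65
(1−α) = 547.65/698.98 = 0.7835;  α = 0.2165.
Bypass flow = 0.2165×1960 = 424.36 t/h.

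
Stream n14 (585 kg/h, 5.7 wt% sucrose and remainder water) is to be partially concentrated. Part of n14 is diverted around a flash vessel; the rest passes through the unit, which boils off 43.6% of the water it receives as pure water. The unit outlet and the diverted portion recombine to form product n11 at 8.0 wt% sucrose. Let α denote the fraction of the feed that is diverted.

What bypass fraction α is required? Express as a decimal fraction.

0.301

All 585×0.057 = 33.345 kg/h of sucrose reaches n11, so n11 = 33.345/0.080 = 416.81 kg/h and vapour = 168.19 kg/h.
The evaporator receives (1−α)·585 of feed at 0.943 water and removes 0.436 of that water:
0.436×0.943×(1−α)×585 = 168.19
(1−α) = 168.19/240.52 = 0.6993;  α = 0.3007.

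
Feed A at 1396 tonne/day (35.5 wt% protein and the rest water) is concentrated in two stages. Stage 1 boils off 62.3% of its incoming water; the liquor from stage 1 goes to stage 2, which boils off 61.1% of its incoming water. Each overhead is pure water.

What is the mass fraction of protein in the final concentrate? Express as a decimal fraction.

water in feed = 1396×0.645 = 900.42 tonne/day.
After stage 1: water left = (1−0.623)×900.42 = 339.46; stream total = 835.04 tonne/day.
After stage 2: water left = (1−0.611)×339.46 = 132.05; final concentrate = 627.63 tonne/day.
protein fraction = 495.58/627.63 = 0.7896.

0.7896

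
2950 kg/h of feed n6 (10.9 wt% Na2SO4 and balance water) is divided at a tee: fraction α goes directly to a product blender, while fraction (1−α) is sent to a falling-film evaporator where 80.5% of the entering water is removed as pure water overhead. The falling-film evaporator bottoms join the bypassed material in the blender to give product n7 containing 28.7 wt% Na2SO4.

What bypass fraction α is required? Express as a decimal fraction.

All 2950×0.109 = 321.55 kg/h of Na2SO4 reaches n7, so n7 = 321.55/0.287 = 1120.4 kg/h and vapour = 1829.6 kg/h.
The evaporator receives (1−α)·2950 of feed at 0.891 water and removes 0.805 of that water:
0.805×0.891×(1−α)×2950 = 1829.6
(1−α) = 1829.6/2115.9 = 0.8647;  α = 0.1353.

0.135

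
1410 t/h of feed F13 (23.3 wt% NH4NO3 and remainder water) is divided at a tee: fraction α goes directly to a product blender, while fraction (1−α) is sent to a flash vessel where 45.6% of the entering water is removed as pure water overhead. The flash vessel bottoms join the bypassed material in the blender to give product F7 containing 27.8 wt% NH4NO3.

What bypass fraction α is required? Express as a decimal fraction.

All 1410×0.233 = 328.53 t/h of NH4NO3 reaches F7, so F7 = 328.53/0.278 = 1181.8 t/h and vapour = 228.24 t/h.
The evaporator receives (1−α)·1410 of feed at 0.767 water and removes 0.456 of that water:
0.456×0.767×(1−α)×1410 = 228.24
(1−α) = 228.24/493.15 = 0.4628;  α = 0.5372.

0.537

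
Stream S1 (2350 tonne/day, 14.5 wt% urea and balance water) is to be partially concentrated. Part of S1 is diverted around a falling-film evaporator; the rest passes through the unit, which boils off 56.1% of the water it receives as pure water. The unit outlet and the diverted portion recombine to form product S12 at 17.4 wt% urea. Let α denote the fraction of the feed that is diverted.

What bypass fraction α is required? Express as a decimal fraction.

0.653

All 2350×0.145 = 340.75 tonne/day of urea reaches S12, so S12 = 340.75/0.174 = 1958.3 tonne/day and vapour = 391.67 tonne/day.
The evaporator receives (1−α)·2350 of feed at 0.855 water and removes 0.561 of that water:
0.561×0.855×(1−α)×2350 = 391.67
(1−α) = 391.67/1127.2 = 0.3475;  α = 0.6525.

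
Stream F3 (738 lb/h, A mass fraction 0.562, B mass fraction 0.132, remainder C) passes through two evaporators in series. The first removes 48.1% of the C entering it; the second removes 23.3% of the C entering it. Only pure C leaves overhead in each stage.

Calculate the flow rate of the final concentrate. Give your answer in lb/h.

C in feed = 738×0.306 = 225.83 lb/h.
After stage 1: C left = (1−0.481)×225.83 = 117.2; stream total = 629.38 lb/h.
After stage 2: C left = (1−0.233)×117.2 = 89.896; final concentrate = 602.07 lb/h.

602.1 lb/h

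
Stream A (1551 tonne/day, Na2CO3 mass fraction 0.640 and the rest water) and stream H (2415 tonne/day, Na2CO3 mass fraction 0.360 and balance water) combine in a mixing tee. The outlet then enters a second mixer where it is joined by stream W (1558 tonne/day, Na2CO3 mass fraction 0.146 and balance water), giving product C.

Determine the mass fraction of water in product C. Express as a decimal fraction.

0.622

Overall, product flow = 5524 tonne/day.
water in = 1551×0.360 + 2415×0.640 + 1558×0.854 = 3434.5 tonne/day.
water fraction in C = 0.622.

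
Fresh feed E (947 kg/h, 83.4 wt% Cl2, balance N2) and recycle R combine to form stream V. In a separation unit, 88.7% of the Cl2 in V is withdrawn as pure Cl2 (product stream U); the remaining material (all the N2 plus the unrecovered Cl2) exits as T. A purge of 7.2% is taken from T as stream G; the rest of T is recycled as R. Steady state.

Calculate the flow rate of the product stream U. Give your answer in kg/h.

Cl2 in V: m_A = 947×0.834 + (1−0.072)·(1−0.887)·m_A, so m_A = 789.8/0.8951 = 882.32 kg/h.
Product U = 0.887×882.32 = 782.62 kg/h.

782.6 kg/h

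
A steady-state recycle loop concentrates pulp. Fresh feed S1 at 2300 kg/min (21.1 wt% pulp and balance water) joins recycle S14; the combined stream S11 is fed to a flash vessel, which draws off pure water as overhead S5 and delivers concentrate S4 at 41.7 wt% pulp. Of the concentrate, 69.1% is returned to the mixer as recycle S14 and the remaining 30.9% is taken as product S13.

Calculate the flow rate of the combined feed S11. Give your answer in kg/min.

Overall pulp balance (none leaves overhead): pulp in fresh feed = pulp in product, i.e. 2300×0.211 = (1−0.691)·S4·0.417.
S4 = 485.3/(0.417×0.309) = 3766.3 kg/min.
Recycle S14 = 0.691×3766.3 = 2602.5 kg/min.
Combined feed S11 = 2300 + 2602.5 = 4902.5 kg/min.

4903 kg/min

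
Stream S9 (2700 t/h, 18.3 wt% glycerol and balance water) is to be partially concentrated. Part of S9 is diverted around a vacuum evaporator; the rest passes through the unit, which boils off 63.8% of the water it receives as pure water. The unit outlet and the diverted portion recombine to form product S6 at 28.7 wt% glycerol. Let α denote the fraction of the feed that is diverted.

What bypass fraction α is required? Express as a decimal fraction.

All 2700×0.183 = 494.1 t/h of glycerol reaches S6, so S6 = 494.1/0.287 = 1721.6 t/h and vapour = 978.4 t/h.
The evaporator receives (1−α)·2700 of feed at 0.817 water and removes 0.638 of that water:
0.638×0.817×(1−α)×2700 = 978.4
(1−α) = 978.4/1407.4 = 0.6952;  α = 0.3048.

0.305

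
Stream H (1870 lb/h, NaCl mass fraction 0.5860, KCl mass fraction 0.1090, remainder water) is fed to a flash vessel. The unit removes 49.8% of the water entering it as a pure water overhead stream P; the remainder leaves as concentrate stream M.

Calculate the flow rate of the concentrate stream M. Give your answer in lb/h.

1586 lb/h

water entering = 1870×0.305 = 570.35 lb/h; overhead removed = 0.498×570.35 = 284.03 lb/h.
Concentrate = 1870 − 284.03 = 1586 lb/h.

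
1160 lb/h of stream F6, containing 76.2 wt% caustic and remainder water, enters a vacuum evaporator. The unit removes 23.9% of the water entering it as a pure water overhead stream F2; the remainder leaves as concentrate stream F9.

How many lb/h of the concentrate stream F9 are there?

1094 lb/h

water entering = 1160×0.238 = 276.08 lb/h; overhead removed = 0.239×276.08 = 65.983 lb/h.
Concentrate = 1160 − 65.983 = 1094 lb/h.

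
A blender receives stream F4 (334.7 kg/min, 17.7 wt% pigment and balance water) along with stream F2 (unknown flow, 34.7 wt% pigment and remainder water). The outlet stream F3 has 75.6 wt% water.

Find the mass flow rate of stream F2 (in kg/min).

217.7 kg/min

Let F2 be the unknown flow. Total out = 334.7 + F2.
water balance: 275.46 + 0.653·F2 = 0.756·(334.7 + F2)
(0.653 − 0.756)·F2 = 0.756×334.7 − 275.46 = -22.425
F2 = -22.425 / -0.103 = 217.72 kg/min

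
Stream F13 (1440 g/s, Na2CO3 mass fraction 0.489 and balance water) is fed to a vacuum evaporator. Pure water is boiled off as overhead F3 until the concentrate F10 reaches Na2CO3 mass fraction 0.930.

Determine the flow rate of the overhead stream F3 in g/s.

Na2CO3 is conserved: 1440×0.489 = 704.16 g/s all reports to the concentrate.
Concentrate = 704.16/(target fraction) = 757.16 g/s.
Overhead = 1440 − 757.16 = 682.84 g/s.

682.8 g/s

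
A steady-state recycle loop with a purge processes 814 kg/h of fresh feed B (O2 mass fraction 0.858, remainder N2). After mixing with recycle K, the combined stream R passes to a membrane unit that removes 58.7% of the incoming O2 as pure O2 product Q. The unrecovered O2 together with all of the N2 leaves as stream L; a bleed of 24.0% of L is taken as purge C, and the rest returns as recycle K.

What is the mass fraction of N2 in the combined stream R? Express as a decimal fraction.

N2 enters only via B and leaves only via the purge: 814×0.142 = 0.240×(N2 in L), and the membrane unit passes all N2, so N2 in R = N2 in L = 481.62 kg/h.
O2 in R: m_A = 814×0.858 + (1−0.240)·(1−0.587)·m_A, so m_A = 698.41/0.6861 = 1017.9 kg/h.
R = 1017.9 + 481.62 = 1499.5 kg/h.
N2 fraction in R = 481.62/1499.5 = 0.321.

0.321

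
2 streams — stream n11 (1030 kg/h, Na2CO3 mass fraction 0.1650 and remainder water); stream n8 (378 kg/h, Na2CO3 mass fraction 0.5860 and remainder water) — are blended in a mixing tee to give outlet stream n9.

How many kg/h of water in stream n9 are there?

water out = water in = 1030×0.835 + 378×0.414 = 1016.5 kg/h.

1017 kg/h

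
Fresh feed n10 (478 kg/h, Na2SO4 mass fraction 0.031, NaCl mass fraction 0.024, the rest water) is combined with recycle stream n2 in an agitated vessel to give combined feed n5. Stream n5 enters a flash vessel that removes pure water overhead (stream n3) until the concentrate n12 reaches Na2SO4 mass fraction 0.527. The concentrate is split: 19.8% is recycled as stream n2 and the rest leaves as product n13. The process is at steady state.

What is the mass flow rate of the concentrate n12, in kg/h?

35.06 kg/h

Overall Na2SO4 balance (none leaves overhead): Na2SO4 in fresh feed = Na2SO4 in product, i.e. 478×0.031 = (1−0.198)·n12·0.527.
n12 = 14.818/(0.527×0.802) = 35.059 kg/h.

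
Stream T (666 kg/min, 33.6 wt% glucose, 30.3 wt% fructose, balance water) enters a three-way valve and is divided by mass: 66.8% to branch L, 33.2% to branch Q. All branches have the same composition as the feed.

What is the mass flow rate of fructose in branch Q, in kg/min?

Branch Q total = 0.332×666 = 221.11 kg/min.
fructose in Q = 0.303×221.11 = 66.997 kg/min.

67 kg/min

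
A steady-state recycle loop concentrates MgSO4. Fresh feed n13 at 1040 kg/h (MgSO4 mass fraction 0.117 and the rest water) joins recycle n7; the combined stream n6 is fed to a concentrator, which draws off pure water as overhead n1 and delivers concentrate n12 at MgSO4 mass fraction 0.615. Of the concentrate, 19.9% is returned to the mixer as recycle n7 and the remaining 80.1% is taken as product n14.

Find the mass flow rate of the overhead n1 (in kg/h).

Overall MgSO4 balance (none leaves overhead): MgSO4 in fresh feed = MgSO4 in product, i.e. 1040×0.117 = (1−0.199)·n12·0.615.
n12 = 121.68/(0.615×0.801) = 247.01 kg/h.
Recycle n7 = 0.199×247.01 = 49.155 kg/h.
Combined feed n6 = 1040 + 49.155 = 1089.2 kg/h.
Overhead n1 = n6 − n12 = 1089.2 − 247.01 = 842.15 kg/h.

842.1 kg/h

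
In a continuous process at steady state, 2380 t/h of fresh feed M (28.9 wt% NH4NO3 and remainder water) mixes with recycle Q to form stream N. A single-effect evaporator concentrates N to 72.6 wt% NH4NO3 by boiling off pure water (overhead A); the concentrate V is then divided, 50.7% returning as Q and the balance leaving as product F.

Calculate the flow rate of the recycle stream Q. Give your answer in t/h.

974.3 t/h

Overall NH4NO3 balance (none leaves overhead): NH4NO3 in fresh feed = NH4NO3 in product, i.e. 2380×0.289 = (1−0.507)·V·0.726.
V = 687.82/(0.726×0.493) = 1921.7 t/h.
Recycle Q = 0.507×1921.7 = 974.31 t/h.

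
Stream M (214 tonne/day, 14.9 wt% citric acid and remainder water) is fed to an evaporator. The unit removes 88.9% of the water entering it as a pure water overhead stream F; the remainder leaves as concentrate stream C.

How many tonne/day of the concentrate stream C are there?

52.1 tonne/day

water entering = 214×0.851 = 182.11 tonne/day; overhead removed = 0.889×182.11 = 161.9 tonne/day.
Concentrate = 214 − 161.9 = 52.101 tonne/day.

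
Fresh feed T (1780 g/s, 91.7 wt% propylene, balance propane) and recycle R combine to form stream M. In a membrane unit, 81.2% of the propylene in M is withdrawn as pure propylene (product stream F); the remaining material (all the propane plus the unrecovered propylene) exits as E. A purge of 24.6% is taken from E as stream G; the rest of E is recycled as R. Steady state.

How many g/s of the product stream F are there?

propylene in M: m_A = 1780×0.917 + (1−0.246)·(1−0.812)·m_A, so m_A = 1632.3/0.8582 = 1901.9 g/s.
Product F = 0.812×1901.9 = 1544.3 g/s.

1544 g/s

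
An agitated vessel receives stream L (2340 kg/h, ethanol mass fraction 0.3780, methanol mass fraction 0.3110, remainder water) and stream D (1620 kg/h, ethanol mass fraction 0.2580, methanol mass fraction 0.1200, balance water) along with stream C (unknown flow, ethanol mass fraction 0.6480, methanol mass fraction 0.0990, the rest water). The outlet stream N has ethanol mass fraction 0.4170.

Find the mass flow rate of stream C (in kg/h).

Let C be the unknown flow. Total out = 3960 + C.
ethanol balance: 1302.5 + 0.648·C = 0.417·(3960 + C)
(0.648 − 0.417)·C = 0.417×3960 − 1302.5 = 348.84
C = 348.84 / 0.231 = 1510.1 kg/h

1510 kg/h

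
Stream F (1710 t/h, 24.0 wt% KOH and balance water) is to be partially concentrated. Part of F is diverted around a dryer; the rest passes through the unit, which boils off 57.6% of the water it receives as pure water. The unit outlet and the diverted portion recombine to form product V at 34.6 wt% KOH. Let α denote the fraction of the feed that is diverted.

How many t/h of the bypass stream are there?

513.3 t/h

All 1710×0.240 = 410.4 t/h of KOH reaches V, so V = 410.4/0.346 = 1186.1 t/h and vapour = 523.87 t/h.
The evaporator receives (1−α)·1710 of feed at 0.760 water and removes 0.576 of that water:
0.576×0.760×(1−α)×1710 = 523.87
(1−α) = 523.87/748.57 = 0.6998;  α = 0.3002.
Bypass flow = 0.3002×1710 = 513.29 t/h.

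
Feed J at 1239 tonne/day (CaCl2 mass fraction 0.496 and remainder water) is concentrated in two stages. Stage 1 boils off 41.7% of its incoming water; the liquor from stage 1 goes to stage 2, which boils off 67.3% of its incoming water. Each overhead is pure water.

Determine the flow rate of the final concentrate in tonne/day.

water in feed = 1239×0.504 = 624.46 tonne/day.
After stage 1: water left = (1−0.417)×624.46 = 364.06; stream total = 978.6 tonne/day.
After stage 2: water left = (1−0.673)×364.06 = 119.05; final concentrate = 733.59 tonne/day.

733.6 tonne/day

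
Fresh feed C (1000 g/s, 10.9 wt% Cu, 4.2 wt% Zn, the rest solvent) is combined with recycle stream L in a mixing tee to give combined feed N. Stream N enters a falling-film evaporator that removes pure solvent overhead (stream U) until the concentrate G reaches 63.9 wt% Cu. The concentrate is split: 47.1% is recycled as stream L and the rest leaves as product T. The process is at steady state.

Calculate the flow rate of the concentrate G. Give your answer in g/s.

322.5 g/s

Overall Cu balance (none leaves overhead): Cu in fresh feed = Cu in product, i.e. 1000×0.109 = (1−0.471)·G·0.639.
G = 109/(0.639×0.529) = 322.46 g/s.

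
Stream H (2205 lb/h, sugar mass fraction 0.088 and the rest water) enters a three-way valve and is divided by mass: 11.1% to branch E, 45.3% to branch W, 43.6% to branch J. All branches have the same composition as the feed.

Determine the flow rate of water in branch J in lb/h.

876.8 lb/h

Branch J total = 0.436×2205 = 961.38 lb/h.
water in J = 0.912×961.38 = 876.78 lb/h.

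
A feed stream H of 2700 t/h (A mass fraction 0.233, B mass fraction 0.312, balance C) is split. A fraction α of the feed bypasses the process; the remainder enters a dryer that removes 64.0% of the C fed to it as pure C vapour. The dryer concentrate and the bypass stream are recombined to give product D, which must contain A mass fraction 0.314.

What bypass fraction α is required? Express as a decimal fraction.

0.114

All 2700×0.233 = 629.1 t/h of A reaches D, so D = 629.1/0.314 = 2003.5 t/h and vapour = 696.5 t/h.
The evaporator receives (1−α)·2700 of feed at 0.455 C and removes 0.640 of that C:
0.640×0.455×(1−α)×2700 = 696.5
(1−α) = 696.5/786.24 = 0.8859;  α = 0.1141.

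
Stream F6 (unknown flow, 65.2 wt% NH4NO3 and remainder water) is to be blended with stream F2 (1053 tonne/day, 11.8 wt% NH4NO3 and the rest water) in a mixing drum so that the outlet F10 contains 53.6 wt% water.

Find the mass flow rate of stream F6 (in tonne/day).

Let F6 be the unknown flow. Total out = 1053 + F6.
water balance: 928.75 + 0.348·F6 = 0.536·(1053 + F6)
(0.348 − 0.536)·F6 = 0.536×1053 − 928.75 = -364.34
F6 = -364.34 / -0.188 = 1938 tonne/day

1938 tonne/day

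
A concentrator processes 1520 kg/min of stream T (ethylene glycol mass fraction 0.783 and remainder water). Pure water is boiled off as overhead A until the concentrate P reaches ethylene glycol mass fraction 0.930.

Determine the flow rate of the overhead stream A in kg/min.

240.3 kg/min

ethylene glycol is conserved: 1520×0.783 = 1190.2 kg/min all reports to the concentrate.
Concentrate = 1190.2/(target fraction) = 1279.7 kg/min.
Overhead = 1520 − 1279.7 = 240.26 kg/min.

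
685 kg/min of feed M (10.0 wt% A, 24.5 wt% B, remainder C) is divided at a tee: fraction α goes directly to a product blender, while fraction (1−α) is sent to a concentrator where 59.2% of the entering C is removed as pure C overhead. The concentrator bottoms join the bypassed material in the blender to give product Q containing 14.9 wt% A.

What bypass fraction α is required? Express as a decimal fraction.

All 685×0.100 = 68.5 kg/min of A reaches Q, so Q = 68.5/0.149 = 459.73 kg/min and vapour = 225.27 kg/min.
The evaporator receives (1−α)·685 of feed at 0.655 C and removes 0.592 of that C:
0.592×0.655×(1−α)×685 = 225.27
(1−α) = 225.27/265.62 = 0.8481;  α = 0.1519.

0.152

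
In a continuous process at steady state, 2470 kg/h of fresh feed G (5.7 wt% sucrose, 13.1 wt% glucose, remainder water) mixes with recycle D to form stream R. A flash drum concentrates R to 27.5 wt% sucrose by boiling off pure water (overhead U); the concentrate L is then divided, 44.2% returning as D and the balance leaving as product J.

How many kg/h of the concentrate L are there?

917.5 kg/h

Overall sucrose balance (none leaves overhead): sucrose in fresh feed = sucrose in product, i.e. 2470×0.057 = (1−0.442)·L·0.275.
L = 140.79/(0.275×0.558) = 917.5 kg/h.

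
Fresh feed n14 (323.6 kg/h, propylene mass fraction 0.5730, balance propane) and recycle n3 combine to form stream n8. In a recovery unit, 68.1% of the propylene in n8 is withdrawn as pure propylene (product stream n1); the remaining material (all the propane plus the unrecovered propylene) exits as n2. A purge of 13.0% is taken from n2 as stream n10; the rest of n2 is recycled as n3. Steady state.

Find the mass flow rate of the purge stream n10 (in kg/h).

propane enters only via n14 and leaves only via the purge: 323.6×0.427 = 0.130×(propane in n2), and the recovery unit passes all propane, so propane in n8 = propane in n2 = 1062.9 kg/h.
propylene in n8: m_A = 323.6×0.573 + (1−0.130)·(1−0.681)·m_A, so m_A = 185.42/0.7225 = 256.65 kg/h.
n2 = (1−0.681)×256.65 + 1062.9 = 1144.8 kg/h.
Purge n10 = 0.130×1144.8 = 148.82 kg/h.

148.8 kg/h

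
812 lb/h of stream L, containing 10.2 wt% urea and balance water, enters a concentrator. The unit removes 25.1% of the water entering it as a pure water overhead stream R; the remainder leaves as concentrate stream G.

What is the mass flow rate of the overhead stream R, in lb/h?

183 lb/h

water entering = 812×0.898 = 729.18 lb/h; overhead removed = 0.251×729.18 = 183.02 lb/h.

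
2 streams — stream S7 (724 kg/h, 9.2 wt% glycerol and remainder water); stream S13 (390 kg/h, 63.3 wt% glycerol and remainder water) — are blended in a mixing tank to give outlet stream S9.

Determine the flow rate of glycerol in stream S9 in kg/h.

313.5 kg/h

glycerol out = glycerol in = 724×0.092 + 390×0.633 = 313.48 kg/h.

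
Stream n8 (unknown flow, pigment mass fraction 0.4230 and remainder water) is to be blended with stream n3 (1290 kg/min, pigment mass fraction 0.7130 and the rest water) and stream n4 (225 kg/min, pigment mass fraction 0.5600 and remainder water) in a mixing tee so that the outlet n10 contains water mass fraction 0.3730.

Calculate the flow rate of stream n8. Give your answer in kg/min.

Let n8 be the unknown flow. Total out = 1515 + n8.
water balance: 469.23 + 0.577·n8 = 0.373·(1515 + n8)
(0.577 − 0.373)·n8 = 0.373×1515 − 469.23 = 95.865
n8 = 95.865 / 0.204 = 469.93 kg/min

469.9 kg/min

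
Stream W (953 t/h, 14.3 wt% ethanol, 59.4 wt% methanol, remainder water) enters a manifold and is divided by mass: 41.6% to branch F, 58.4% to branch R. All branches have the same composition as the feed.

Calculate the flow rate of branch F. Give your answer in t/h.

396.4 t/h

Branch F flow = 0.416×953 = 396.45 t/h.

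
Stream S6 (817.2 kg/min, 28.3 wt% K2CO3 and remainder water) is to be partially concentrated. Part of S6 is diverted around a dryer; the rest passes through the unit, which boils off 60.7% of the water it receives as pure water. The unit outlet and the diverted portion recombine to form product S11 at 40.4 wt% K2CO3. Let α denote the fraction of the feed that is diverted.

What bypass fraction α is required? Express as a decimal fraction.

All 817.2×0.283 = 231.27 kg/min of K2CO3 reaches S11, so S11 = 231.27/0.404 = 572.44 kg/min and vapour = 244.76 kg/min.
The evaporator receives (1−α)·817.2 of feed at 0.717 water and removes 0.607 of that water:
0.607×0.717×(1−α)×817.2 = 244.76
(1−α) = 244.76/355.66 = 0.6882;  α = 0.3118.

0.312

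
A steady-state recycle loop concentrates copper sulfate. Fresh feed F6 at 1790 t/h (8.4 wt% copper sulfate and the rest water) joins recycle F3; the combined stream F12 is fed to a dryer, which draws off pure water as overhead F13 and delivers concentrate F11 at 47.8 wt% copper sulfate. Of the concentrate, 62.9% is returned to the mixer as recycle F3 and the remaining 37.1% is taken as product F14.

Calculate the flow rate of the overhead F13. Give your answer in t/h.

1475 t/h

Overall copper sulfate balance (none leaves overhead): copper sulfate in fresh feed = copper sulfate in product, i.e. 1790×0.084 = (1−0.629)·F11·0.478.
F11 = 150.36/(0.478×0.371) = 847.87 t/h.
Recycle F3 = 0.629×847.87 = 533.31 t/h.
Combined feed F12 = 1790 + 533.31 = 2323.3 t/h.
Overhead F13 = F12 − F11 = 2323.3 − 847.87 = 1475.4 t/h.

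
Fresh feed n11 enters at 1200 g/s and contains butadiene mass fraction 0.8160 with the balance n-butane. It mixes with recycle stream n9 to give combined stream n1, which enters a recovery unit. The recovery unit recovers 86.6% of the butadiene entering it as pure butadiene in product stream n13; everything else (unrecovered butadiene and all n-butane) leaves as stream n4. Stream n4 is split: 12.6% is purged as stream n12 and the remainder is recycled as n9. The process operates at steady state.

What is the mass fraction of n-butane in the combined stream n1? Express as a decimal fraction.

0.6124

n-butane enters only via n11 and leaves only via the purge: 1200×0.184 = 0.126×(n-butane in n4), and the recovery unit passes all n-butane, so n-butane in n1 = n-butane in n4 = 1752.4 g/s.
butadiene in n1: m_A = 1200×0.816 + (1−0.126)·(1−0.866)·m_A, so m_A = 979.2/0.8829 = 1109.1 g/s.
n1 = 1109.1 + 1752.4 = 2861.5 g/s.
n-butane fraction in n1 = 1752.4/2861.5 = 0.6124.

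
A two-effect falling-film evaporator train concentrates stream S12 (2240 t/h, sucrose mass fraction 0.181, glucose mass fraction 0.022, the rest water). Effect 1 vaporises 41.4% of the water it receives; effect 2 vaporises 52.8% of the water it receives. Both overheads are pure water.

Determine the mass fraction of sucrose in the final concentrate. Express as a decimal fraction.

water in feed = 2240×0.797 = 1785.3 t/h.
After stage 1: water left = (1−0.414)×1785.3 = 1046.2; stream total = 1500.9 t/h.
After stage 2: water left = (1−0.528)×1046.2 = 493.79; final concentrate = 948.51 t/h.
sucrose fraction = 405.44/948.51 = 0.427.

0.427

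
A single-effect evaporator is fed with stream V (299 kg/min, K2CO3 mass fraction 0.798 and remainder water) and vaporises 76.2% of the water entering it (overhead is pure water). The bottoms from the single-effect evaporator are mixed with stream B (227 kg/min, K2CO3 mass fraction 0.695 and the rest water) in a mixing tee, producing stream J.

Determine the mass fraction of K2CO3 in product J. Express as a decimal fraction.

0.826

Vapour removed = 0.762×0.202×299 = 46.023 kg/min; concentrate = 252.98 kg/min.
K2CO3 reaching the mixer = 238.6 (from concentrate) + 227×0.695 = 396.37 kg/min.
Product flow = 252.98 + 227 = 479.98 kg/min; K2CO3 fraction = 0.826.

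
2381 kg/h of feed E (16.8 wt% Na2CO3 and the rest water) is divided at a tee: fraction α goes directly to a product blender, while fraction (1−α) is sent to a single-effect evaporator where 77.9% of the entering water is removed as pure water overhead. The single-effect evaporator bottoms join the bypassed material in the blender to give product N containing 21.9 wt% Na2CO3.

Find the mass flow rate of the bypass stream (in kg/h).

All 2381×0.168 = 400.01 kg/h of Na2CO3 reaches N, so N = 400.01/0.219 = 1826.5 kg/h and vapour = 554.48 kg/h.
The evaporator receives (1−α)·2381 of feed at 0.832 water and removes 0.779 of that water:
0.779×0.832×(1−α)×2381 = 554.48
(1−α) = 554.48/1543.2 = 0.3593;  α = 0.6407.
Bypass flow = 0.6407×2381 = 1525.5 kg/h.

1525 kg/h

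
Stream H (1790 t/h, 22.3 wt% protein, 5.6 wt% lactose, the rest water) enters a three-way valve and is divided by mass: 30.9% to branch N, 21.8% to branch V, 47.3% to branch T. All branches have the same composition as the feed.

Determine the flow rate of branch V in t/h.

390.2 t/h

Branch V flow = 0.218×1790 = 390.22 t/h.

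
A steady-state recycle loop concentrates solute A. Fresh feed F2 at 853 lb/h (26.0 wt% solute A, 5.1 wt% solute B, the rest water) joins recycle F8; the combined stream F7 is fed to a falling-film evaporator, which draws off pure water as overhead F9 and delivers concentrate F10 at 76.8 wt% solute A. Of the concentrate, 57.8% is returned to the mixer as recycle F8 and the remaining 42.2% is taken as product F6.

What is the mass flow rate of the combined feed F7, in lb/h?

Overall solute A balance (none leaves overhead): solute A in fresh feed = solute A in product, i.e. 853×0.260 = (1−0.578)·F10·0.768.
F10 = 221.78/(0.768×0.422) = 684.3 lb/h.
Recycle F8 = 0.578×684.3 = 395.53 lb/h.
Combined feed F7 = 853 + 395.53 = 1248.5 lb/h.

1249 lb/h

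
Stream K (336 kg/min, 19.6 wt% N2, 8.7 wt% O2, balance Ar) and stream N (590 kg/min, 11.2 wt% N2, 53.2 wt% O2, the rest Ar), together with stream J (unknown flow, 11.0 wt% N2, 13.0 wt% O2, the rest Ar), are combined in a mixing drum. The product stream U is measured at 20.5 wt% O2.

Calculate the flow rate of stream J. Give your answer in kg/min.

2044 kg/min

Let J be the unknown flow. Total out = 926 + J.
O2 balance: 343.11 + 0.130·J = 0.205·(926 + J)
(0.130 − 0.205)·J = 0.205×926 − 343.11 = -153.28
J = -153.28 / -0.075 = 2043.8 kg/min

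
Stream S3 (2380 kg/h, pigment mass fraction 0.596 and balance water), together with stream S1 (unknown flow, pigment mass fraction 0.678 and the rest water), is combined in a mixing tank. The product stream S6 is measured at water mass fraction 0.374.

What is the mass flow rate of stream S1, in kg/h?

1373 kg/h

Let S1 be the unknown flow. Total out = 2380 + S1.
water balance: 961.52 + 0.322·S1 = 0.374·(2380 + S1)
(0.322 − 0.374)·S1 = 0.374×2380 − 961.52 = -71.4
S1 = -71.4 / -0.052 = 1373.1 kg/h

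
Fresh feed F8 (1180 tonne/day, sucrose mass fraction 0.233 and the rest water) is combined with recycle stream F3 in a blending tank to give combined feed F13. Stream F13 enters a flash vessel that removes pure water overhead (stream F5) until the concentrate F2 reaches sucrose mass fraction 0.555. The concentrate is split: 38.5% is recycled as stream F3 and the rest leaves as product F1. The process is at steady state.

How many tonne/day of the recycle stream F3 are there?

Overall sucrose balance (none leaves overhead): sucrose in fresh feed = sucrose in product, i.e. 1180×0.233 = (1−0.385)·F2·0.555.
F2 = 274.94/(0.555×0.615) = 805.51 tonne/day.
Recycle F3 = 0.385×805.51 = 310.12 tonne/day.

310.1 tonne/day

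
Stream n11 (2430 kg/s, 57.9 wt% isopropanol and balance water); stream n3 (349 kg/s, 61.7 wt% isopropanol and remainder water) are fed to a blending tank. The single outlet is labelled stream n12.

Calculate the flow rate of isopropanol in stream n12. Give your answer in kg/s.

1622 kg/s

isopropanol out = isopropanol in = 2430×0.579 + 349×0.617 = 1622.3 kg/s.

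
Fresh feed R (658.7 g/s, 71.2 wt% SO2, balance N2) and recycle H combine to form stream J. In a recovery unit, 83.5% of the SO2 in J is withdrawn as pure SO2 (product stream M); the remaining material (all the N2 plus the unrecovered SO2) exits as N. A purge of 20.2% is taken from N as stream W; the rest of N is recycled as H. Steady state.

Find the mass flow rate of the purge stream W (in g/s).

N2 enters only via R and leaves only via the purge: 658.7×0.288 = 0.202×(N2 in N), and the recovery unit passes all N2, so N2 in J = N2 in N = 939.14 g/s.
SO2 in J: m_A = 658.7×0.712 + (1−0.202)·(1−0.835)·m_A, so m_A = 468.99/0.8683 = 540.11 g/s.
N = (1−0.835)×540.11 + 939.14 = 1028.3 g/s.
Purge W = 0.202×1028.3 = 207.71 g/s.

207.7 g/s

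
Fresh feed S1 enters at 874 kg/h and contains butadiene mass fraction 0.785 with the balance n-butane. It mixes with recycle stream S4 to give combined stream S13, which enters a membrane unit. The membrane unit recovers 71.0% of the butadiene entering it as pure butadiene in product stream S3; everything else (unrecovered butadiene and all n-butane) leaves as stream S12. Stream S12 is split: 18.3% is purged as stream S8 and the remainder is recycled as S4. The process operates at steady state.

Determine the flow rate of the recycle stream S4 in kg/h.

n-butane enters only via S1 and leaves only via the purge: 874×0.215 = 0.183×(n-butane in S12), and the membrane unit passes all n-butane, so n-butane in S13 = n-butane in S12 = 1026.8 kg/h.
butadiene in S13: m_A = 874×0.785 + (1−0.183)·(1−0.710)·m_A, so m_A = 686.09/0.7631 = 899.12 kg/h.
S12 = (1−0.710)×899.12 + 1026.8 = 1287.6 kg/h.
Recycle S4 = (1−0.183)×1287.6 = 1051.9 kg/h.

1052 kg/h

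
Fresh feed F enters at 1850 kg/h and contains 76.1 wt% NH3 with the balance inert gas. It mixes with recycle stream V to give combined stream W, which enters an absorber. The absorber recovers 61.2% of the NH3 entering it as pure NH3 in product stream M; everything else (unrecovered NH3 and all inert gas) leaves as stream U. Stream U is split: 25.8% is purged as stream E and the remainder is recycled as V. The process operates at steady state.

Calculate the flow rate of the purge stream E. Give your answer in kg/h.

640.1 kg/h

inert gas enters only via F and leaves only via the purge: 1850×0.239 = 0.258×(inert gas in U), and the absorber passes all inert gas, so inert gas in W = inert gas in U = 1713.8 kg/h.
NH3 in W: m_A = 1850×0.761 + (1−0.258)·(1−0.612)·m_A, so m_A = 1407.8/0.7121 = 1977 kg/h.
U = (1−0.612)×1977 + 1713.8 = 2480.8 kg/h.
Purge E = 0.258×2480.8 = 640.06 kg/h.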